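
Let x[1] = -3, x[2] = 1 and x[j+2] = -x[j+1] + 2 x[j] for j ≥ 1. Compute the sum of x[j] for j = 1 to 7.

-69

x[3] = -1 + 2·(-3) = -7
x[4] = -(-7) + 2·1 = 9
x[5] = -9 + 2·(-7) = -23
x[6] = -(-23) + 2·9 = 41
x[7] = -41 + 2·(-23) = -87
Sum = (-3) + 1 + (-7) + 9 + (-23) + 41 + (-87) = -69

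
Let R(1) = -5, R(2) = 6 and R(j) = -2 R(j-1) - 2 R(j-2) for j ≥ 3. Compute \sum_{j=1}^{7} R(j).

R(3) = -2*6 - 2*(-5) = -2
R(4) = -2*(-2) - 2*6 = -8
R(5) = -2*(-8) - 2*(-2) = 20
R(6) = -2*20 - 2*(-8) = -24
R(7) = -2*(-24) - 2*20 = 8
Sum = (-5) + 6 + (-2) + (-8) + 20 + (-24) + 8 = -5

-5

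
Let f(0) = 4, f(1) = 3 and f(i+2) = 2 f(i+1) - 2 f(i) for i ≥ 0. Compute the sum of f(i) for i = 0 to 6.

-25

f(2) = 2*3 - 2*4 = -2
f(3) = 2*(-2) - 2*3 = -10
f(4) = 2*(-10) - 2*(-2) = -16
f(5) = 2*(-16) - 2*(-10) = -12
f(6) = 2*(-12) - 2*(-16) = 8
Sum = 4 + 3 + (-2) + (-10) + (-16) + (-12) + 8 = -25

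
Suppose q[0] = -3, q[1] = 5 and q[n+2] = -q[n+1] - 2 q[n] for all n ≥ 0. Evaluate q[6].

q[2] = -5 - 2*(-3) = 1
q[3] = -1 - 2*5 = -11
q[4] = -(-11) - 2*1 = 9
q[5] = -9 - 2*(-11) = 13
q[6] = -13 - 2*9 = -31

-31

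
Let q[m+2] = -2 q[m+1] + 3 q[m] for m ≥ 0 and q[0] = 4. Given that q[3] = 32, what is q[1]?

Let q[1] = z.
q[2] = 12 - 2z
q[3] = -24 + 7z
So -24 + 7z = 32, giving z = 8.

8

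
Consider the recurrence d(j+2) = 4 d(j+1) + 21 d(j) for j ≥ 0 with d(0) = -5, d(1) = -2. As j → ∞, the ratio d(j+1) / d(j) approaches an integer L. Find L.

7

The characteristic equation is r^2 - 4r - 21 = 0, which factors as (r - 7)(r + 3) = 0.
So the roots are 7 and -3. Since |7| > |-3| and the coefficient of 7^j is non-zero, the ratio tends to 7.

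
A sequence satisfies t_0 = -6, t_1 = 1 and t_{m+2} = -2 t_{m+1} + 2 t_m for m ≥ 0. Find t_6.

t_2 = -2(1) + 2(-6) = -14
t_3 = -2(-14) + 2(1) = 30
t_4 = -2(30) + 2(-14) = -88
t_5 = -2(-88) + 2(30) = 236
t_6 = -2(236) + 2(-88) = -648

-648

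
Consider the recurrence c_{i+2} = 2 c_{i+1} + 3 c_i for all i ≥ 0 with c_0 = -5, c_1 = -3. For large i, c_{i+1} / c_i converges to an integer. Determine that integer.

The characteristic equation is r^2 - 2r - 3 = 0, which factors as (r - 3)(r + 1) = 0.
So the roots are 3 and -1. Since |3| > |-1| and the coefficient of 3^i is non-zero, the ratio tends to 3.

3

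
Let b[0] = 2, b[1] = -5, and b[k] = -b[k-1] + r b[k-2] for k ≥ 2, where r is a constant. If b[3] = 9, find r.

b[2] = 5 + 2r
b[3] = -5 - 7r
So -5 - 7r = 9, giving r = -2.

-2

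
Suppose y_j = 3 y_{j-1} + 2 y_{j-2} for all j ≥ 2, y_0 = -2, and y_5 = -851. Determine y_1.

-5

Let y_1 = w.
y_2 = -4 + 3w
y_3 = -12 + 11w
y_4 = -44 + 39w
y_5 = -156 + 139w
So -156 + 139w = -851, giving w = -5.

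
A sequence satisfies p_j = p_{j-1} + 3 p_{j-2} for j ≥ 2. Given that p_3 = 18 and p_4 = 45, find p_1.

Rearranging, p_{j-2} = (p_j - p_{j-1}) / 3.
p_2 = (45 - 18) / 3 = 27/3 = 9
p_1 = (18 - 9) / 3 = 9/3 = 3

3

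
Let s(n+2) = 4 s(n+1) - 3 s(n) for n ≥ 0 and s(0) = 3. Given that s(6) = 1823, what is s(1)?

Let s(1) = w.
s(2) = -9 + 4w
s(3) = -36 + 13w
s(4) = -117 + 40w
s(5) = -360 + 121w
s(6) = -1089 + 364w
So -1089 + 364w = 1823, giving w = 8.

8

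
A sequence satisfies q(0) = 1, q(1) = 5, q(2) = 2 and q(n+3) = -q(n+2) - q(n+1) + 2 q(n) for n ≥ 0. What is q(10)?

q(3) = -2 - 5 + 2*1 = -5
q(4) = -(-5) - 2 + 2*5 = 13
q(5) = -13 - (-5) + 2*2 = -4
q(6) = -(-4) - 13 + 2*(-5) = -19
q(7) = -(-19) - (-4) + 2*13 = 49
q(8) = -49 - (-19) + 2*(-4) = -38
q(9) = -(-38) - 49 + 2*(-19) = -49
q(10) = -(-49) - (-38) + 2*49 = 185

185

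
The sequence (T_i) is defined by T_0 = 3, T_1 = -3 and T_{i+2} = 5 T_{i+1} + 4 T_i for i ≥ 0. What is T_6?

-4803

T_2 = 5(-3) + 4(3) = -3
T_3 = 5(-3) + 4(-3) = -27
T_4 = 5(-27) + 4(-3) = -147
T_5 = 5(-147) + 4(-27) = -843
T_6 = 5(-843) + 4(-147) = -4803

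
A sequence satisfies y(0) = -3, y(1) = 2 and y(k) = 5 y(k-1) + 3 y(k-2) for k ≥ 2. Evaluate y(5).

323

y(2) = 5·2 + 3·(-3) = 1
y(3) = 5·1 + 3·2 = 11
y(4) = 5·11 + 3·1 = 58
y(5) = 5·58 + 3·11 = 323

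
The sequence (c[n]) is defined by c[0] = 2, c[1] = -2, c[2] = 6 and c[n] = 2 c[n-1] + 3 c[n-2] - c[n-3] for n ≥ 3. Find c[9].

4858

c[3] = 2·6 + 3·(-2) - 2 = 4
c[4] = 2·4 + 3·6 - (-2) = 28
c[5] = 2·28 + 3·4 - 6 = 62
c[6] = 2·62 + 3·28 - 4 = 204
c[7] = 2·204 + 3·62 - 28 = 566
c[8] = 2·566 + 3·204 - 62 = 1682
c[9] = 2·1682 + 3·566 - 204 = 4858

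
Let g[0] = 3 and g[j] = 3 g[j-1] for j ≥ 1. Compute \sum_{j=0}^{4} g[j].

363

g[1] = 3*3 = 9
g[2] = 3*9 = 27
g[3] = 3*27 = 81
g[4] = 3*81 = 243
Sum = 3 + 9 + 27 + 81 + 243 = 363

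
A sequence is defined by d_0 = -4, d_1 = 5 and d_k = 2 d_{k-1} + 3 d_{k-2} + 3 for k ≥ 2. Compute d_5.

d_2 = 2*5 + 3*(-4) + 3 = 1
d_3 = 2*1 + 3*5 + 3 = 20
d_4 = 2*20 + 3*1 + 3 = 46
d_5 = 2*46 + 3*20 + 3 = 155

155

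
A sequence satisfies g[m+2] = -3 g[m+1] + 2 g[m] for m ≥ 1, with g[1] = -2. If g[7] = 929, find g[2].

-3

Let g[2] = z.
g[3] = -4 - 3z
g[4] = 12 + 11z
g[5] = -44 - 39z
g[6] = 156 + 139z
g[7] = -556 - 495z
So -556 - 495z = 929, giving z = -3.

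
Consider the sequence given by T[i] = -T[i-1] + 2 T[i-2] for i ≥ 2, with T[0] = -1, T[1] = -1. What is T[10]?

T[2] = -(-1) + 2·(-1) = -1
T[3] = -(-1) + 2·(-1) = -1
T[4] = -(-1) + 2·(-1) = -1
T[5] = -(-1) + 2·(-1) = -1
T[6] = -(-1) + 2·(-1) = -1
T[7] = -(-1) + 2·(-1) = -1
T[8] = -(-1) + 2·(-1) = -1
T[9] = -(-1) + 2·(-1) = -1
T[10] = -(-1) + 2·(-1) = -1

-1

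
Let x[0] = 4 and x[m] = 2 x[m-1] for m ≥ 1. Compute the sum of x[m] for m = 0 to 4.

124

x[1] = 2·4 = 8
x[2] = 2·8 = 16
x[3] = 2·16 = 32
x[4] = 2·32 = 64
Sum = 4 + 8 + 16 + 32 + 64 = 124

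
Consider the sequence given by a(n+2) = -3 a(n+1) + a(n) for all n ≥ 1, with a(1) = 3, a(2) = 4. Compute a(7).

a(3) = -3·4 + 3 = -9
a(4) = -3·(-9) + 4 = 31
a(5) = -3·31 + (-9) = -102
a(6) = -3·(-102) + 31 = 337
a(7) = -3·337 + (-102) = -1113

-1113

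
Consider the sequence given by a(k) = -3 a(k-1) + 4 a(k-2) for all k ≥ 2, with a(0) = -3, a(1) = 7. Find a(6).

a(2) = -3·7 + 4·(-3) = -33
a(3) = -3·(-33) + 4·7 = 127
a(4) = -3·127 + 4·(-33) = -513
a(5) = -3·(-513) + 4·127 = 2047
a(6) = -3·2047 + 4·(-513) = -8193

-8193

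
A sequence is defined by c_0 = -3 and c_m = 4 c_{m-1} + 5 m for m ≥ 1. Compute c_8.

c_1 = 4·(-3) + 5 = -7
c_2 = 4·(-7) + 10 = -18
c_3 = 4·(-18) + 15 = -57
c_4 = 4·(-57) + 20 = -208
c_5 = 4·(-208) + 25 = -807
c_6 = 4·(-807) + 30 = -3198
c_7 = 4·(-3198) + 35 = -12757
c_8 = 4·(-12757) + 40 = -50988

-50988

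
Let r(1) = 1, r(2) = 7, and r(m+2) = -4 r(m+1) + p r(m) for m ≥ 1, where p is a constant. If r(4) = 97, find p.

-5

r(3) = -28 + p
r(4) = 112 + 3p
So 112 + 3p = 97, giving p = -5.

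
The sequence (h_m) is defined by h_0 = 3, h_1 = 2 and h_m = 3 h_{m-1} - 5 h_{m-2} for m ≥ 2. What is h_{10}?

-8634

h_2 = 3(2) - 5(3) = -9
h_3 = 3(-9) - 5(2) = -37
h_4 = 3(-37) - 5(-9) = -66
h_5 = 3(-66) - 5(-37) = -13
h_6 = 3(-13) - 5(-66) = 291
h_7 = 3(291) - 5(-13) = 938
h_8 = 3(938) - 5(291) = 1359
h_9 = 3(1359) - 5(938) = -613
h_{10} = 3(-613) - 5(1359) = -8634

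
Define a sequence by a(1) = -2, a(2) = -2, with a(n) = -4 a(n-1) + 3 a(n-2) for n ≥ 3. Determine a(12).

a(3) = -4·(-2) + 3·(-2) = 2
a(4) = -4·2 + 3·(-2) = -14
a(5) = -4·(-14) + 3·2 = 62
a(6) = -4·62 + 3·(-14) = -290
a(7) = -4·(-290) + 3·62 = 1346
a(8) = -4·1346 + 3·(-290) = -6254
a(9) = -4·(-6254) + 3·1346 = 29054
a(10) = -4·29054 + 3·(-6254) = -134978
a(11) = -4·(-134978) + 3·29054 = 627074
a(12) = -4·627074 + 3·(-134978) = -2913230

-2913230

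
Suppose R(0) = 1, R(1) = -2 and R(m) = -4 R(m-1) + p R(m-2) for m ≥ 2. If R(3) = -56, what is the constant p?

R(2) = 8 + p
R(3) = -32 - 6p
So -32 - 6p = -56, giving p = 4.

4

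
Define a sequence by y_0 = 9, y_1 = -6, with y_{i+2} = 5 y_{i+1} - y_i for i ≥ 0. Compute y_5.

-4341

y_2 = 5(-6) - 9 = -39
y_3 = 5(-39) - (-6) = -189
y_4 = 5(-189) - (-39) = -906
y_5 = 5(-906) - (-189) = -4341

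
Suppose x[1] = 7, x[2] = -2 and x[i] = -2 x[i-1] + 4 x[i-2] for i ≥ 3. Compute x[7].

2752

x[3] = -2(-2) + 4(7) = 32
x[4] = -2(32) + 4(-2) = -72
x[5] = -2(-72) + 4(32) = 272
x[6] = -2(272) + 4(-72) = -832
x[7] = -2(-832) + 4(272) = 2752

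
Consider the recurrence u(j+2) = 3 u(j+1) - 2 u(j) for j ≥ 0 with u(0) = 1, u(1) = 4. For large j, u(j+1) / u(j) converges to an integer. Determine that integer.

2

The characteristic equation is r^2 - 3r + 2 = 0, which factors as (r - 2)(r - 1) = 0.
So the roots are 2 and 1. Since |2| > |1| and the coefficient of 2^j is non-zero, the ratio tends to 2.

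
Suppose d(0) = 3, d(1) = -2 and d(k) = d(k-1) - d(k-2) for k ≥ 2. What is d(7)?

d(2) = (-2) - 3 = -5
d(3) = (-5) - (-2) = -3
d(4) = (-3) - (-5) = 2
d(5) = 2 - (-3) = 5
d(6) = 5 - 2 = 3
d(7) = 3 - 5 = -2

-2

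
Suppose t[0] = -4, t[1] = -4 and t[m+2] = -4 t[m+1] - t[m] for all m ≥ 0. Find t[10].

t[2] = -4·(-4) - (-4) = 20
t[3] = -4·20 - (-4) = -76
t[4] = -4·(-76) - 20 = 284
t[5] = -4·284 - (-76) = -1060
t[6] = -4·(-1060) - 284 = 3956
t[7] = -4·3956 - (-1060) = -14764
t[8] = -4·(-14764) - 3956 = 55100
t[9] = -4·55100 - (-14764) = -205636
t[10] = -4·(-205636) - 55100 = 767444

767444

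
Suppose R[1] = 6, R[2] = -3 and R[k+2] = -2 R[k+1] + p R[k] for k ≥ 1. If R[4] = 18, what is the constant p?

R[3] = 6 + 6p
R[4] = -12 - 15p
So -12 - 15p = 18, giving p = -2.

-2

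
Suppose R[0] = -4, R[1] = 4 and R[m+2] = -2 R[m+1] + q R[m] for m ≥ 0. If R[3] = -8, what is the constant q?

R[2] = -8 - 4q
R[3] = 16 + 12q
So 16 + 12q = -8, giving q = -2.

-2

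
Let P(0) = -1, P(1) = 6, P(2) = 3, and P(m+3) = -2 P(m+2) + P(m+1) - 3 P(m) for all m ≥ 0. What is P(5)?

36

P(3) = -2·3 + 6 - 3·(-1) = 3
P(4) = -2·3 + 3 - 3·6 = -21
P(5) = -2·(-21) + 3 - 3·3 = 36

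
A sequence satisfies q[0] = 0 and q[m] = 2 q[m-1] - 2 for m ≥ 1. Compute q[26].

-134217726

The fixed point is -2/(1 - 2) = 2, so q[m] - 2 = 2(q[m-1] - 2).
Hence q[m] = -2·2^m + 2.
q[26] = -2·2^{26} + 2 = -2·67108864 + 2 = -134217726.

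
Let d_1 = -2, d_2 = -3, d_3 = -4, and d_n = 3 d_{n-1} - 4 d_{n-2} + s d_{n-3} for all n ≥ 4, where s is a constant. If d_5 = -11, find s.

d_4 = -2s
d_5 = 16 - 9s
So 16 - 9s = -11, giving s = 3.

3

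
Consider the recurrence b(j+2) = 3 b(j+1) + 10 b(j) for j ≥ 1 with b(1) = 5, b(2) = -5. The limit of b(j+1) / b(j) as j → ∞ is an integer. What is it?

5

The characteristic equation is r^2 - 3r - 10 = 0, which factors as (r - 5)(r + 2) = 0.
So the roots are 5 and -2. Since |5| > |-2| and the coefficient of 5^j is non-zero, the ratio tends to 5.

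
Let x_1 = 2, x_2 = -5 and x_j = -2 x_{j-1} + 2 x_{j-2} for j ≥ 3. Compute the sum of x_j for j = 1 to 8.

x_3 = -2·(-5) + 2·2 = 14
x_4 = -2·14 + 2·(-5) = -38
x_5 = -2·(-38) + 2·14 = 104
x_6 = -2·104 + 2·(-38) = -284
x_7 = -2·(-284) + 2·104 = 776
x_8 = -2·776 + 2·(-284) = -2120
Sum = 2 + (-5) + 14 + (-38) + 104 + (-284) + 776 + (-2120) = -1551

-1551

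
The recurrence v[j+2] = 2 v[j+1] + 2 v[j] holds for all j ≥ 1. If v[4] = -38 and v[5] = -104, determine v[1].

Rearranging, v[j-2] = (v[j] - 2 v[j-1]) / 2.
v[3] = (-104 - 2·(-38)) / 2 = -28/2 = -14
v[2] = (-38 - 2·(-14)) / 2 = -10/2 = -5
v[1] = (-14 - 2·(-5)) / 2 = -4/2 = -2

-2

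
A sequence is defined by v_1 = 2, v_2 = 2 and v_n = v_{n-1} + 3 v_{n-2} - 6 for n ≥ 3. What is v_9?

v_3 = 2 + 3(2) - 6 = 2
v_4 = 2 + 3(2) - 6 = 2
v_5 = 2 + 3(2) - 6 = 2
v_6 = 2 + 3(2) - 6 = 2
v_7 = 2 + 3(2) - 6 = 2
v_8 = 2 + 3(2) - 6 = 2
v_9 = 2 + 3(2) - 6 = 2

2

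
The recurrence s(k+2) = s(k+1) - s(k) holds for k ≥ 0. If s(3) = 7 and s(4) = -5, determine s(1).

Rearranging, s(k-2) = -(s(k) - s(k-1)).
s(2) = -(-5 - 7) = 12
s(1) = -(7 - 12) = 5

5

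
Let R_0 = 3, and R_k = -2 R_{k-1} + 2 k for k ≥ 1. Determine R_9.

-1302

R_1 = -2·3 + 2 = -4
R_2 = -2·(-4) + 4 = 12
R_3 = -2·12 + 6 = -18
R_4 = -2·(-18) + 8 = 44
R_5 = -2·44 + 10 = -78
R_6 = -2·(-78) + 12 = 168
R_7 = -2·168 + 14 = -322
R_8 = -2·(-322) + 16 = 660
R_9 = -2·660 + 18 = -1302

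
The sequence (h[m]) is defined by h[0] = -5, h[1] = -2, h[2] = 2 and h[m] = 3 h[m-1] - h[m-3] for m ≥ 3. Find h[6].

h[3] = 3·2 - (-5) = 11
h[4] = 3·11 - (-2) = 35
h[5] = 3·35 - 2 = 103
h[6] = 3·103 - 11 = 298

298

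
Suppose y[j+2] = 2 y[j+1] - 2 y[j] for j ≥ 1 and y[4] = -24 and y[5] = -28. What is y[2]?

Rearranging, y[j-2] = (y[j] - 2 y[j-1]) / -2.
y[3] = (-28 - 2·(-24)) / -2 = 20/-2 = -10
y[2] = (-24 - 2·(-10)) / -2 = -4/-2 = 2

2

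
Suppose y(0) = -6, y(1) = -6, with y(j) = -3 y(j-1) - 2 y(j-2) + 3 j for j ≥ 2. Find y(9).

-6972

y(2) = -3*(-6) - 2*(-6) + 6 = 36
y(3) = -3*36 - 2*(-6) + 9 = -87
y(4) = -3*(-87) - 2*36 + 12 = 201
y(5) = -3*201 - 2*(-87) + 15 = -414
y(6) = -3*(-414) - 2*201 + 18 = 858
y(7) = -3*858 - 2*(-414) + 21 = -1725
y(8) = -3*(-1725) - 2*858 + 24 = 3483
y(9) = -3*3483 - 2*(-1725) + 27 = -6972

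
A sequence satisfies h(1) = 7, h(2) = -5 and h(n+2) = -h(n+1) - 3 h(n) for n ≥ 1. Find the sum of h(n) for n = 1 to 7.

h(3) = -(-5) - 3(7) = -16
h(4) = -(-16) - 3(-5) = 31
h(5) = -31 - 3(-16) = 17
h(6) = -17 - 3(31) = -110
h(7) = -(-110) - 3(17) = 59
Sum = 7 + (-5) + (-16) + 31 + 17 + (-110) + 59 = -17

-17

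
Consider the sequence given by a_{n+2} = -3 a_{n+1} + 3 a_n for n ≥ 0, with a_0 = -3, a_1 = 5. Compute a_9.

260415

a_2 = -3·5 + 3·(-3) = -24
a_3 = -3·(-24) + 3·5 = 87
a_4 = -3·87 + 3·(-24) = -333
a_5 = -3·(-333) + 3·87 = 1260
a_6 = -3·1260 + 3·(-333) = -4779
a_7 = -3·(-4779) + 3·1260 = 18117
a_8 = -3·18117 + 3·(-4779) = -68688
a_9 = -3·(-68688) + 3·18117 = 260415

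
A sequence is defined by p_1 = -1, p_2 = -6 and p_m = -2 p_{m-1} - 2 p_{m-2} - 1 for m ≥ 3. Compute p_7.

p_3 = -2·(-6) - 2·(-1) - 1 = 13
p_4 = -2·13 - 2·(-6) - 1 = -15
p_5 = -2·(-15) - 2·13 - 1 = 3
p_6 = -2·3 - 2·(-15) - 1 = 23
p_7 = -2·23 - 2·3 - 1 = -53

-53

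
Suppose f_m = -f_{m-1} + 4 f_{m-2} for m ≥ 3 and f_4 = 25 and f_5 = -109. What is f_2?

1

Rearranging, f_{m-2} = (f_m + f_{m-1}) / 4.
f_3 = (-109 + 25) / 4 = -84/4 = -21
f_2 = (25 + (-21)) / 4 = 4/4 = 1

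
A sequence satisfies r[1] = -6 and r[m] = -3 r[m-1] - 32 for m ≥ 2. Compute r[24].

The fixed point is -32/(1 + 3) = -8, so r[m] + 8 = -3(r[m-1] + 8).
Hence r[m] = 2·(-3)^{m-1} - 8.
r[24] = 2·(-3)^{23} - 8 = 2·-94143178827 - 8 = -188286357662.

-188286357662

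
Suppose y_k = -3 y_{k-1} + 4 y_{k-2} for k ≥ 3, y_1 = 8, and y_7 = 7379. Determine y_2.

Let y_2 = w.
y_3 = 32 - 3w
y_4 = -96 + 13w
y_5 = 416 - 51w
y_6 = -1632 + 205w
y_7 = 6560 - 819w
So 6560 - 819w = 7379, giving w = -1.

-1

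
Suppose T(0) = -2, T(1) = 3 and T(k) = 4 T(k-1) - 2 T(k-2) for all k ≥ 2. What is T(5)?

684

T(2) = 4·3 - 2·(-2) = 16
T(3) = 4·16 - 2·3 = 58
T(4) = 4·58 - 2·16 = 200
T(5) = 4·200 - 2·58 = 684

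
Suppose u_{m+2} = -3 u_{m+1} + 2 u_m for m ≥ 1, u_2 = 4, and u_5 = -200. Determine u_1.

Let u_1 = w.
u_3 = -12 + 2w
u_4 = 44 - 6w
u_5 = -156 + 22w
So -156 + 22w = -200, giving w = -2.

-2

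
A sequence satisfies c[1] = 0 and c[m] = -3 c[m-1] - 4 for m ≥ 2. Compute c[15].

4782968

The fixed point is -4/(1 + 3) = -1, so c[m] + 1 = -3(c[m-1] + 1).
Hence c[m] = 1·(-3)^{m-1} - 1.
c[15] = 1·(-3)^{14} - 1 = 1·4782969 - 1 = 4782968.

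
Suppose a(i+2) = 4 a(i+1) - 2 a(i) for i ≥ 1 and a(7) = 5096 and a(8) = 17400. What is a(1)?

-7

Rearranging, a(i-2) = (a(i) - 4 a(i-1)) / -2.
a(6) = (17400 - 4·5096) / -2 = -2984/-2 = 1492
a(5) = (5096 - 4·1492) / -2 = -872/-2 = 436
a(4) = (1492 - 4·436) / -2 = -252/-2 = 126
a(3) = (436 - 4·126) / -2 = -68/-2 = 34
a(2) = (126 - 4·34) / -2 = -10/-2 = 5
a(1) = (34 - 4·5) / -2 = 14/-2 = -7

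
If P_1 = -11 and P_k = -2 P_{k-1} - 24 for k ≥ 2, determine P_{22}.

The fixed point is -24/(1 + 2) = -8, so P_k + 8 = -2(P_{k-1} + 8).
Hence P_k = -3·(-2)^{k-1} - 8.
P_{22} = -3·(-2)^{21} - 8 = -3·-2097152 - 8 = 6291448.

6291448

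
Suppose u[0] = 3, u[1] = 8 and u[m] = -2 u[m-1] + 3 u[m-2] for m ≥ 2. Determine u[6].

u[2] = -2*8 + 3*3 = -7
u[3] = -2*(-7) + 3*8 = 38
u[4] = -2*38 + 3*(-7) = -97
u[5] = -2*(-97) + 3*38 = 308
u[6] = -2*308 + 3*(-97) = -907

-907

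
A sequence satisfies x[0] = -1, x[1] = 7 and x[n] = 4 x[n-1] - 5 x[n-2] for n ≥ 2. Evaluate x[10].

x[2] = 4(7) - 5(-1) = 33
x[3] = 4(33) - 5(7) = 97
x[4] = 4(97) - 5(33) = 223
x[5] = 4(223) - 5(97) = 407
x[6] = 4(407) - 5(223) = 513
x[7] = 4(513) - 5(407) = 17
x[8] = 4(17) - 5(513) = -2497
x[9] = 4(-2497) - 5(17) = -10073
x[10] = 4(-10073) - 5(-2497) = -27807

-27807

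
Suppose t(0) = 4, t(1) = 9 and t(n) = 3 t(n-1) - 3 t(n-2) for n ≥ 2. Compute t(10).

-243

t(2) = 3·9 - 3·4 = 15
t(3) = 3·15 - 3·9 = 18
t(4) = 3·18 - 3·15 = 9
t(5) = 3·9 - 3·18 = -27
t(6) = 3·(-27) - 3·9 = -108
t(7) = 3·(-108) - 3·(-27) = -243
t(8) = 3·(-243) - 3·(-108) = -405
t(9) = 3·(-405) - 3·(-243) = -486
t(10) = 3·(-486) - 3·(-405) = -243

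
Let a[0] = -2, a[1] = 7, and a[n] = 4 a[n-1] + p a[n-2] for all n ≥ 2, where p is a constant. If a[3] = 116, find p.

a[2] = 28 - 2p
a[3] = 112 - p
So 112 - p = 116, giving p = -4.

-4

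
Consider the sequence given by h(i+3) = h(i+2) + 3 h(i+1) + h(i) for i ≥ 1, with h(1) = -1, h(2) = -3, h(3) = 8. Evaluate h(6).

21

h(4) = 8 + 3·(-3) + (-1) = -2
h(5) = (-2) + 3·8 + (-3) = 19
h(6) = 19 + 3·(-2) + 8 = 21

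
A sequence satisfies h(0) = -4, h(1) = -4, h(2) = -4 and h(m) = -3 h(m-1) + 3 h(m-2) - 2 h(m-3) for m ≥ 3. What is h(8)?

h(3) = -3*(-4) + 3*(-4) - 2*(-4) = 8
h(4) = -3*8 + 3*(-4) - 2*(-4) = -28
h(5) = -3*(-28) + 3*8 - 2*(-4) = 116
h(6) = -3*116 + 3*(-28) - 2*8 = -448
h(7) = -3*(-448) + 3*116 - 2*(-28) = 1748
h(8) = -3*1748 + 3*(-448) - 2*116 = -6820

-6820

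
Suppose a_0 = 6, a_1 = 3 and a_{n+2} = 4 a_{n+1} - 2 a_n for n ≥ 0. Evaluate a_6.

a_2 = 4·3 - 2·6 = 0
a_3 = 4·0 - 2·3 = -6
a_4 = 4·(-6) - 2·0 = -24
a_5 = 4·(-24) - 2·(-6) = -84
a_6 = 4·(-84) - 2·(-24) = -288

-288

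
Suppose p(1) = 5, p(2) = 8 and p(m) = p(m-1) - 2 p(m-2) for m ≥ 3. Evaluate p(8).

p(3) = 8 - 2·5 = -2
p(4) = (-2) - 2·8 = -18
p(5) = (-18) - 2·(-2) = -14
p(6) = (-14) - 2·(-18) = 22
p(7) = 22 - 2·(-14) = 50
p(8) = 50 - 2·22 = 6

6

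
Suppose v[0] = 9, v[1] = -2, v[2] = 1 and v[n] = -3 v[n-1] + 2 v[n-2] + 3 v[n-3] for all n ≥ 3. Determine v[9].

28771

v[3] = -3*1 + 2*(-2) + 3*9 = 20
v[4] = -3*20 + 2*1 + 3*(-2) = -64
v[5] = -3*(-64) + 2*20 + 3*1 = 235
v[6] = -3*235 + 2*(-64) + 3*20 = -773
v[7] = -3*(-773) + 2*235 + 3*(-64) = 2597
v[8] = -3*2597 + 2*(-773) + 3*235 = -8632
v[9] = -3*(-8632) + 2*2597 + 3*(-773) = 28771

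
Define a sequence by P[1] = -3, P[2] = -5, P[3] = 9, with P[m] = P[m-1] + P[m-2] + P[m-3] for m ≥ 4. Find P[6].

P[4] = 9 + (-5) + (-3) = 1
P[5] = 1 + 9 + (-5) = 5
P[6] = 5 + 1 + 9 = 15

15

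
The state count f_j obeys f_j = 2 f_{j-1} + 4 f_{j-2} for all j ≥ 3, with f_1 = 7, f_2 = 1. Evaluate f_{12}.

f_3 = 2*1 + 4*7 = 30
f_4 = 2*30 + 4*1 = 64
f_5 = 2*64 + 4*30 = 248
f_6 = 2*248 + 4*64 = 752
f_7 = 2*752 + 4*248 = 2496
f_8 = 2*2496 + 4*752 = 8000
f_9 = 2*8000 + 4*2496 = 25984
f_{10} = 2*25984 + 4*8000 = 83968
f_{11} = 2*83968 + 4*25984 = 271872
f_{12} = 2*271872 + 4*83968 = 879616

879616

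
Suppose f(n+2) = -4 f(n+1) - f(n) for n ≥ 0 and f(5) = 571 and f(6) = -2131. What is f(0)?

Rearranging, f(n-2) = -(f(n) + 4 f(n-1)).
f(4) = -(-2131 + 4(571)) = -153
f(3) = -(571 + 4(-153)) = 41
f(2) = -(-153 + 4(41)) = -11
f(1) = -(41 + 4(-11)) = 3
f(0) = -(-11 + 4(3)) = -1

-1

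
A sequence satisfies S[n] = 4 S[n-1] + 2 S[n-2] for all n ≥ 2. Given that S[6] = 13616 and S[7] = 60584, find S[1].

Rearranging, S[n-2] = (S[n] - 4 S[n-1]) / 2.
S[5] = (60584 - 4*13616) / 2 = 6120/2 = 3060
S[4] = (13616 - 4*3060) / 2 = 1376/2 = 688
S[3] = (3060 - 4*688) / 2 = 308/2 = 154
S[2] = (688 - 4*154) / 2 = 72/2 = 36
S[1] = (154 - 4*36) / 2 = 10/2 = 5

5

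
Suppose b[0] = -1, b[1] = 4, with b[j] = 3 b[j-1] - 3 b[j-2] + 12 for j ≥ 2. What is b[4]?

b[2] = 3*4 - 3*(-1) + 12 = 27
b[3] = 3*27 - 3*4 + 12 = 81
b[4] = 3*81 - 3*27 + 12 = 174

174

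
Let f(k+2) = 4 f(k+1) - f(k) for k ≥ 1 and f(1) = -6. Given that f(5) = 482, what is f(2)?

7

Let f(2) = w.
f(3) = 6 + 4w
f(4) = 24 + 15w
f(5) = 90 + 56w
So 90 + 56w = 482, giving w = 7.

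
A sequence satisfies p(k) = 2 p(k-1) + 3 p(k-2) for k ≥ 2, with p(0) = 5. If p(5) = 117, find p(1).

Let p(1) = w.
p(2) = 15 + 2w
p(3) = 30 + 7w
p(4) = 105 + 20w
p(5) = 300 + 61w
So 300 + 61w = 117, giving w = -3.

-3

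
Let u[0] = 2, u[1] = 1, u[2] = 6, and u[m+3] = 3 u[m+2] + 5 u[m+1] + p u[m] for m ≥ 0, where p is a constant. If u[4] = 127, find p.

4

u[3] = 23 + 2p
u[4] = 99 + 7p
So 99 + 7p = 127, giving p = 4.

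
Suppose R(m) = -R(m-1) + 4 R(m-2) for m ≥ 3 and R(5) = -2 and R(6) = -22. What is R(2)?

-2

Rearranging, R(m-2) = (R(m) + R(m-1)) / 4.
R(4) = (-22 + (-2)) / 4 = -24/4 = -6
R(3) = (-2 + (-6)) / 4 = -8/4 = -2
R(2) = (-6 + (-2)) / 4 = -8/4 = -2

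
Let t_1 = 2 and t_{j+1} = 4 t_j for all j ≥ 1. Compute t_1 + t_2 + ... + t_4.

t_2 = 4*2 = 8
t_3 = 4*8 = 32
t_4 = 4*32 = 128
Sum = 2 + 8 + 32 + 128 = 170

170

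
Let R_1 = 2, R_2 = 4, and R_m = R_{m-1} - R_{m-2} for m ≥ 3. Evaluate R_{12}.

-2

R_3 = 4 - 2 = 2
R_4 = 2 - 4 = -2
R_5 = (-2) - 2 = -4
R_6 = (-4) - (-2) = -2
R_7 = (-2) - (-4) = 2
R_8 = 2 - (-2) = 4
R_9 = 4 - 2 = 2
R_{10} = 2 - 4 = -2
R_{11} = (-2) - 2 = -4
R_{12} = (-4) - (-2) = -2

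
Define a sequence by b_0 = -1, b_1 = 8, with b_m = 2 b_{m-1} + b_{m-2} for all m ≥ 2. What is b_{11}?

b_2 = 2·8 + (-1) = 15
b_3 = 2·15 + 8 = 38
b_4 = 2·38 + 15 = 91
b_5 = 2·91 + 38 = 220
b_6 = 2·220 + 91 = 531
b_7 = 2·531 + 220 = 1282
b_8 = 2·1282 + 531 = 3095
b_9 = 2·3095 + 1282 = 7472
b_{10} = 2·7472 + 3095 = 18039
b_{11} = 2·18039 + 7472 = 43550

43550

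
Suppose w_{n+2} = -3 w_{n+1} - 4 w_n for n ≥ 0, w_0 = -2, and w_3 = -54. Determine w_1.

Let w_1 = v.
w_2 = 8 - 3v
w_3 = -24 + 5v
So -24 + 5v = -54, giving v = -6.

-6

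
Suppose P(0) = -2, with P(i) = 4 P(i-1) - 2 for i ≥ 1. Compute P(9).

-699050

P(1) = 4·(-2) - 2 = -10
P(2) = 4·(-10) - 2 = -42
P(3) = 4·(-42) - 2 = -170
P(4) = 4·(-170) - 2 = -682
P(5) = 4·(-682) - 2 = -2730
P(6) = 4·(-2730) - 2 = -10922
P(7) = 4·(-10922) - 2 = -43690
P(8) = 4·(-43690) - 2 = -174762
P(9) = 4·(-174762) - 2 = -699050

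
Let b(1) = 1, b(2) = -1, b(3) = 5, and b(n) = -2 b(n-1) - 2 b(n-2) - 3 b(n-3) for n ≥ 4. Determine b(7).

b(4) = -2·5 - 2·(-1) - 3·1 = -11
b(5) = -2·(-11) - 2·5 - 3·(-1) = 15
b(6) = -2·15 - 2·(-11) - 3·5 = -23
b(7) = -2·(-23) - 2·15 - 3·(-11) = 49

49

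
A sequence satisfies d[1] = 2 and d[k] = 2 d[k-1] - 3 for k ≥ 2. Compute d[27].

-67108861

The fixed point is -3/(1 - 2) = 3, so d[k] - 3 = 2(d[k-1] - 3).
Hence d[k] = -1·2^{k-1} + 3.
d[27] = -1·2^{26} + 3 = -1·67108864 + 3 = -67108861.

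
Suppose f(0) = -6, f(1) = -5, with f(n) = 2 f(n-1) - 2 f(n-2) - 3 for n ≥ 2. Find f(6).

-11

f(2) = 2·(-5) - 2·(-6) - 3 = -1
f(3) = 2·(-1) - 2·(-5) - 3 = 5
f(4) = 2·5 - 2·(-1) - 3 = 9
f(5) = 2·9 - 2·5 - 3 = 5
f(6) = 2·5 - 2·9 - 3 = -11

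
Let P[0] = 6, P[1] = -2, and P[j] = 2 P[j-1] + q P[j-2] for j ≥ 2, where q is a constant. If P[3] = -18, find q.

P[2] = -4 + 6q
P[3] = -8 + 10q
So -8 + 10q = -18, giving q = -1.

-1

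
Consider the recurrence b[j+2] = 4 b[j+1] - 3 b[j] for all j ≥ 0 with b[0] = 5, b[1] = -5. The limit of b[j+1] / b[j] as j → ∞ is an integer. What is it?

The characteristic equation is r^2 - 4r + 3 = 0, which factors as (r - 3)(r - 1) = 0.
So the roots are 3 and 1. Since |3| > |1| and the coefficient of 3^j is non-zero, the ratio tends to 3.

3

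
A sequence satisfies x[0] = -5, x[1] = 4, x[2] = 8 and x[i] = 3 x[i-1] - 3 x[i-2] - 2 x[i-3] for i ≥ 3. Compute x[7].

-386

x[3] = 3·8 - 3·4 - 2·(-5) = 22
x[4] = 3·22 - 3·8 - 2·4 = 34
x[5] = 3·34 - 3·22 - 2·8 = 20
x[6] = 3·20 - 3·34 - 2·22 = -86
x[7] = 3·(-86) - 3·20 - 2·34 = -386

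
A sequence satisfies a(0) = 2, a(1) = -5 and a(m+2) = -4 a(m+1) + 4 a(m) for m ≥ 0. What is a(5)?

a(2) = -4(-5) + 4(2) = 28
a(3) = -4(28) + 4(-5) = -132
a(4) = -4(-132) + 4(28) = 640
a(5) = -4(640) + 4(-132) = -3088

-3088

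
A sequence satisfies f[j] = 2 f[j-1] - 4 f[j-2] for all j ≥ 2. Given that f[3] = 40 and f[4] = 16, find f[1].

-2

Rearranging, f[j-2] = (f[j] - 2 f[j-1]) / -4.
f[2] = (16 - 2·40) / -4 = -64/-4 = 16
f[1] = (40 - 2·16) / -4 = 8/-4 = -2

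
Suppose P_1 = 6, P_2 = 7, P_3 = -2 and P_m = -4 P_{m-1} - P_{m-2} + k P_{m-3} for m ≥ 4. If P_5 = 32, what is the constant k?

P_4 = 1 + 6k
P_5 = -2 - 17k
So -2 - 17k = 32, giving k = -2.

-2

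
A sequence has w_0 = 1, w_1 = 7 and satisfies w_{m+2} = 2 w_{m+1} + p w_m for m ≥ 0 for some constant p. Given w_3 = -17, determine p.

-5

w_2 = 14 + p
w_3 = 28 + 9p
So 28 + 9p = -17, giving p = -5.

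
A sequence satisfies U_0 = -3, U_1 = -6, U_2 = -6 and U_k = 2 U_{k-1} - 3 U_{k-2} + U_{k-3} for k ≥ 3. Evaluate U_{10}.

219

U_3 = 2*(-6) - 3*(-6) + (-3) = 3
U_4 = 2*3 - 3*(-6) + (-6) = 18
U_5 = 2*18 - 3*3 + (-6) = 21
U_6 = 2*21 - 3*18 + 3 = -9
U_7 = 2*(-9) - 3*21 + 18 = -63
U_8 = 2*(-63) - 3*(-9) + 21 = -78
U_9 = 2*(-78) - 3*(-63) + (-9) = 24
U_{10} = 2*24 - 3*(-78) + (-63) = 219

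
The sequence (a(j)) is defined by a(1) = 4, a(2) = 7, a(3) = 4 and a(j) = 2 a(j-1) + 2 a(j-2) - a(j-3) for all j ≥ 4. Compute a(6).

106

a(4) = 2(4) + 2(7) - 4 = 18
a(5) = 2(18) + 2(4) - 7 = 37
a(6) = 2(37) + 2(18) - 4 = 106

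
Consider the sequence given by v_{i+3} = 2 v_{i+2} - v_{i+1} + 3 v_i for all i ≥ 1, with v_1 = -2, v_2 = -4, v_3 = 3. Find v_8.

v_4 = 2(3) - (-4) + 3(-2) = 4
v_5 = 2(4) - 3 + 3(-4) = -7
v_6 = 2(-7) - 4 + 3(3) = -9
v_7 = 2(-9) - (-7) + 3(4) = 1
v_8 = 2(1) - (-9) + 3(-7) = -10

-10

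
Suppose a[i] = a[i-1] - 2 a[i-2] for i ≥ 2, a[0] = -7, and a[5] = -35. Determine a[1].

-7

Let a[1] = y.
a[2] = 14 + y
a[3] = 14 - y
a[4] = -14 - 3y
a[5] = -42 - y
So -42 - y = -35, giving y = -7.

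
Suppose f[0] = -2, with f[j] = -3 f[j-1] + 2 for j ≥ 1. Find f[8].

-16402

f[1] = -3(-2) + 2 = 8
f[2] = -3(8) + 2 = -22
f[3] = -3(-22) + 2 = 68
f[4] = -3(68) + 2 = -202
f[5] = -3(-202) + 2 = 608
f[6] = -3(608) + 2 = -1822
f[7] = -3(-1822) + 2 = 5468
f[8] = -3(5468) + 2 = -16402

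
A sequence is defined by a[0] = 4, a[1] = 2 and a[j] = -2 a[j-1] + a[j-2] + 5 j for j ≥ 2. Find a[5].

-50

a[2] = -2(2) + 4 + 10 = 10
a[3] = -2(10) + 2 + 15 = -3
a[4] = -2(-3) + 10 + 20 = 36
a[5] = -2(36) + (-3) + 25 = -50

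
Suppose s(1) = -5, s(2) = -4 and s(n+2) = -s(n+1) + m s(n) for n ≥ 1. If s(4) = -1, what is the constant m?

3

s(3) = 4 - 5m
s(4) = -4 + m
So -4 + m = -1, giving m = 3.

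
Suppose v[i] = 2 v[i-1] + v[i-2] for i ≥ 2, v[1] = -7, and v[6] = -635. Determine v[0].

Let v[0] = z.
v[2] = -14 + z
v[3] = -35 + 2z
v[4] = -84 + 5z
v[5] = -203 + 12z
v[6] = -490 + 29z
So -490 + 29z = -635, giving z = -5.

-5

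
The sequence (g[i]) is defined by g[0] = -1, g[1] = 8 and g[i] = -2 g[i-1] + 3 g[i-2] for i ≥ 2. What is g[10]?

g[2] = -2(8) + 3(-1) = -19
g[3] = -2(-19) + 3(8) = 62
g[4] = -2(62) + 3(-19) = -181
g[5] = -2(-181) + 3(62) = 548
g[6] = -2(548) + 3(-181) = -1639
g[7] = -2(-1639) + 3(548) = 4922
g[8] = -2(4922) + 3(-1639) = -14761
g[9] = -2(-14761) + 3(4922) = 44288
g[10] = -2(44288) + 3(-14761) = -132859

-132859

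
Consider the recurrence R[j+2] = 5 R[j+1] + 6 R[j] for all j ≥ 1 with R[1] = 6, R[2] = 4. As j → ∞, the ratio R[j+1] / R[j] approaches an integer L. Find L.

6

The characteristic equation is r^2 - 5r - 6 = 0, which factors as (r - 6)(r + 1) = 0.
So the roots are 6 and -1. Since |6| > |-1| and the coefficient of 6^j is non-zero, the ratio tends to 6.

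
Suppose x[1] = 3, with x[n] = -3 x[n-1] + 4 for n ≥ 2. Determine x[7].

1459

x[2] = -3*3 + 4 = -5
x[3] = -3*(-5) + 4 = 19
x[4] = -3*19 + 4 = -53
x[5] = -3*(-53) + 4 = 163
x[6] = -3*163 + 4 = -485
x[7] = -3*(-485) + 4 = 1459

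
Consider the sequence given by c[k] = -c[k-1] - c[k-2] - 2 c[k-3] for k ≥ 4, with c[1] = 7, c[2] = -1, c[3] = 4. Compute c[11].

99

c[4] = -4 - (-1) - 2*7 = -17
c[5] = -(-17) - 4 - 2*(-1) = 15
c[6] = -15 - (-17) - 2*4 = -6
c[7] = -(-6) - 15 - 2*(-17) = 25
c[8] = -25 - (-6) - 2*15 = -49
c[9] = -(-49) - 25 - 2*(-6) = 36
c[10] = -36 - (-49) - 2*25 = -37
c[11] = -(-37) - 36 - 2*(-49) = 99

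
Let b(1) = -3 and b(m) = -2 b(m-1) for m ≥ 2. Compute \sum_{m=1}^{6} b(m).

63

b(2) = -2*(-3) = 6
b(3) = -2*6 = -12
b(4) = -2*(-12) = 24
b(5) = -2*24 = -48
b(6) = -2*(-48) = 96
Sum = (-3) + 6 + (-12) + 24 + (-48) + 96 = 63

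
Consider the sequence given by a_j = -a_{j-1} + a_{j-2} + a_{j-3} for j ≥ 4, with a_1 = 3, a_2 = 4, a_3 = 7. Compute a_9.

19

a_4 = -7 + 4 + 3 = 0
a_5 = -0 + 7 + 4 = 11
a_6 = -11 + 0 + 7 = -4
a_7 = -(-4) + 11 + 0 = 15
a_8 = -15 + (-4) + 11 = -8
a_9 = -(-8) + 15 + (-4) = 19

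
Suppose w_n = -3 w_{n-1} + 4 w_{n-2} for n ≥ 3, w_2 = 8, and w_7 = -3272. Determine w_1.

Let w_1 = y.
w_3 = -24 + 4y
w_4 = 104 - 12y
w_5 = -408 + 52y
w_6 = 1640 - 204y
w_7 = -6552 + 820y
So -6552 + 820y = -3272, giving y = 4.

4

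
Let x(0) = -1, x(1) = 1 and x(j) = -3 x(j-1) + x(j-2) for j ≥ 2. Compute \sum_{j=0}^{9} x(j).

12969

x(2) = -3·1 + (-1) = -4
x(3) = -3·(-4) + 1 = 13
x(4) = -3·13 + (-4) = -43
x(5) = -3·(-43) + 13 = 142
x(6) = -3·142 + (-43) = -469
x(7) = -3·(-469) + 142 = 1549
x(8) = -3·1549 + (-469) = -5116
x(9) = -3·(-5116) + 1549 = 16897
Sum = (-1) + 1 + (-4) + 13 + (-43) + 142 + (-469) + 1549 + (-5116) + 16897 = 12969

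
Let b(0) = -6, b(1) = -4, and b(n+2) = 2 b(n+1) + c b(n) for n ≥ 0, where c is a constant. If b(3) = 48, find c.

-4

b(2) = -8 - 6c
b(3) = -16 - 16c
So -16 - 16c = 48, giving c = -4.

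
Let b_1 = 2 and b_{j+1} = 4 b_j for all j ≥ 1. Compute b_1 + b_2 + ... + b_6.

b_2 = 4*2 = 8
b_3 = 4*8 = 32
b_4 = 4*32 = 128
b_5 = 4*128 = 512
b_6 = 4*512 = 2048
Sum = 2 + 8 + 32 + 128 + 512 + 2048 = 2730

2730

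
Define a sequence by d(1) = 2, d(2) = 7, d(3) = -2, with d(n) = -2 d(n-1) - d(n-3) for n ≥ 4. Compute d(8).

111

d(4) = -2(-2) - 2 = 2
d(5) = -2(2) - 7 = -11
d(6) = -2(-11) - (-2) = 24
d(7) = -2(24) - 2 = -50
d(8) = -2(-50) - (-11) = 111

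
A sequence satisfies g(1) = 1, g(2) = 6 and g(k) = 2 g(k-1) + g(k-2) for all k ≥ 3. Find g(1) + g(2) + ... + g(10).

10783

g(3) = 2·6 + 1 = 13
g(4) = 2·13 + 6 = 32
g(5) = 2·32 + 13 = 77
g(6) = 2·77 + 32 = 186
g(7) = 2·186 + 77 = 449
g(8) = 2·449 + 186 = 1084
g(9) = 2·1084 + 449 = 2617
g(10) = 2·2617 + 1084 = 6318
Sum = 1 + 6 + 13 + 32 + 77 + 186 + 449 + 1084 + 2617 + 6318 = 10783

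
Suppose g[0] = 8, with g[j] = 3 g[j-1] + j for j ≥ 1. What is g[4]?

g[1] = 3(8) + 1 = 25
g[2] = 3(25) + 2 = 77
g[3] = 3(77) + 3 = 234
g[4] = 3(234) + 4 = 706

706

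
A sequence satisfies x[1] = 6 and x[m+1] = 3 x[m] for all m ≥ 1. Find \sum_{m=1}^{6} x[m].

2184

x[2] = 3*6 = 18
x[3] = 3*18 = 54
x[4] = 3*54 = 162
x[5] = 3*162 = 486
x[6] = 3*486 = 1458
Sum = 6 + 18 + 54 + 162 + 486 + 1458 = 2184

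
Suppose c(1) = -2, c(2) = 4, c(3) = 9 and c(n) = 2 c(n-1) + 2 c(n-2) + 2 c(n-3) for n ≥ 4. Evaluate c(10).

c(4) = 2·9 + 2·4 + 2·(-2) = 22
c(5) = 2·22 + 2·9 + 2·4 = 70
c(6) = 2·70 + 2·22 + 2·9 = 202
c(7) = 2·202 + 2·70 + 2·22 = 588
c(8) = 2·588 + 2·202 + 2·70 = 1720
c(9) = 2·1720 + 2·588 + 2·202 = 5020
c(10) = 2·5020 + 2·1720 + 2·588 = 14656

14656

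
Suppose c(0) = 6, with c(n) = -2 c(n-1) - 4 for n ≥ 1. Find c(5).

c(1) = -2·6 - 4 = -16
c(2) = -2·(-16) - 4 = 28
c(3) = -2·28 - 4 = -60
c(4) = -2·(-60) - 4 = 116
c(5) = -2·116 - 4 = -236

-236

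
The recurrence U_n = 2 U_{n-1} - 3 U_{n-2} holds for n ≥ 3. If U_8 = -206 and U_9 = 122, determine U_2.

-2

Rearranging, U_{n-2} = (U_n - 2 U_{n-1}) / -3.
U_7 = (122 - 2*(-206)) / -3 = 534/-3 = -178
U_6 = (-206 - 2*(-178)) / -3 = 150/-3 = -50
U_5 = (-178 - 2*(-50)) / -3 = -78/-3 = 26
U_4 = (-50 - 2*26) / -3 = -102/-3 = 34
U_3 = (26 - 2*34) / -3 = -42/-3 = 14
U_2 = (34 - 2*14) / -3 = 6/-3 = -2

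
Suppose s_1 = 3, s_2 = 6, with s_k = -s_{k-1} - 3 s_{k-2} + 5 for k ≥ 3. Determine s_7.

-85

s_3 = -6 - 3·3 + 5 = -10
s_4 = -(-10) - 3·6 + 5 = -3
s_5 = -(-3) - 3·(-10) + 5 = 38
s_6 = -38 - 3·(-3) + 5 = -24
s_7 = -(-24) - 3·38 + 5 = -85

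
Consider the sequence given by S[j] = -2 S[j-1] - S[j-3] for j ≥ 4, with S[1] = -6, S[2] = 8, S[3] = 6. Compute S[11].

S[4] = -2(6) - (-6) = -6
S[5] = -2(-6) - 8 = 4
S[6] = -2(4) - 6 = -14
S[7] = -2(-14) - (-6) = 34
S[8] = -2(34) - 4 = -72
S[9] = -2(-72) - (-14) = 158
S[10] = -2(158) - 34 = -350
S[11] = -2(-350) - (-72) = 772

772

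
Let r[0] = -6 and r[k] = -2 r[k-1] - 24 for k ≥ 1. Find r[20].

The fixed point is -24/(1 + 2) = -8, so r[k] + 8 = -2(r[k-1] + 8).
Hence r[k] = 2·(-2)^k - 8.
r[20] = 2·(-2)^{20} - 8 = 2·1048576 - 8 = 2097144.

2097144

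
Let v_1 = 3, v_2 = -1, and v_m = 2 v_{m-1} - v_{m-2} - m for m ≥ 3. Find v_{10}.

-225

v_3 = 2·(-1) - 3 - 3 = -8
v_4 = 2·(-8) - (-1) - 4 = -19
v_5 = 2·(-19) - (-8) - 5 = -35
v_6 = 2·(-35) - (-19) - 6 = -57
v_7 = 2·(-57) - (-35) - 7 = -86
v_8 = 2·(-86) - (-57) - 8 = -123
v_9 = 2·(-123) - (-86) - 9 = -169
v_{10} = 2·(-169) - (-123) - 10 = -225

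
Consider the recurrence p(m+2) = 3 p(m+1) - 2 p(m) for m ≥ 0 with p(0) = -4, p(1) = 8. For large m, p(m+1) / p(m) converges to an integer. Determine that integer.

2

The characteristic equation is r^2 - 3r + 2 = 0, which factors as (r - 2)(r - 1) = 0.
So the roots are 2 and 1. Since |2| > |1| and the coefficient of 2^m is non-zero, the ratio tends to 2.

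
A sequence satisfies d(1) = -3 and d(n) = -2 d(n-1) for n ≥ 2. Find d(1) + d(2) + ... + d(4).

15

d(2) = -2(-3) = 6
d(3) = -2(6) = -12
d(4) = -2(-12) = 24
Sum = (-3) + 6 + (-12) + 24 = 15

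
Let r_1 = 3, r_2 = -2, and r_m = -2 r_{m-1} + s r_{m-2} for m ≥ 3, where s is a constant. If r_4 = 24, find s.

-4

r_3 = 4 + 3s
r_4 = -8 - 8s
So -8 - 8s = 24, giving s = -4.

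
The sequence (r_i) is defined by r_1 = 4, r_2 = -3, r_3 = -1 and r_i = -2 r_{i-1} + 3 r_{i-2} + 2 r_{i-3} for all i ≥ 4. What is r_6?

23

r_4 = -2*(-1) + 3*(-3) + 2*4 = 1
r_5 = -2*1 + 3*(-1) + 2*(-3) = -11
r_6 = -2*(-11) + 3*1 + 2*(-1) = 23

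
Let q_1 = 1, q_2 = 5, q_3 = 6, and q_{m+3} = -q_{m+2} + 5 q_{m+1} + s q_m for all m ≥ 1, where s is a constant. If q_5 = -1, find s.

-3

q_4 = 19 + s
q_5 = 11 + 4s
So 11 + 4s = -1, giving s = -3.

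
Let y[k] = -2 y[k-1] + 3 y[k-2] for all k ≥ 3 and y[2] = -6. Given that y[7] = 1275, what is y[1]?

1

Let y[1] = v.
y[3] = 12 + 3v
y[4] = -42 - 6v
y[5] = 120 + 21v
y[6] = -366 - 60v
y[7] = 1092 + 183v
So 1092 + 183v = 1275, giving v = 1.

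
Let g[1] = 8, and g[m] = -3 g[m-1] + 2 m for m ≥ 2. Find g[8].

-15578

g[2] = -3·8 + 4 = -20
g[3] = -3·(-20) + 6 = 66
g[4] = -3·66 + 8 = -190
g[5] = -3·(-190) + 10 = 580
g[6] = -3·580 + 12 = -1728
g[7] = -3·(-1728) + 14 = 5198
g[8] = -3·5198 + 16 = -15578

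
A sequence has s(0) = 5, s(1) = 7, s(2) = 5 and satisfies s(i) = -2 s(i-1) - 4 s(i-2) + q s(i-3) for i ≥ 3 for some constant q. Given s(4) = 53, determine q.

s(3) = -38 + 5q
s(4) = 56 - 3q
So 56 - 3q = 53, giving q = 1.

1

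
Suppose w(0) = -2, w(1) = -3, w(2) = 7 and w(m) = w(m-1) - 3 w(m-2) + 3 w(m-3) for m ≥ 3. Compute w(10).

w(3) = 7 - 3·(-3) + 3·(-2) = 10
w(4) = 10 - 3·7 + 3·(-3) = -20
w(5) = (-20) - 3·10 + 3·7 = -29
w(6) = (-29) - 3·(-20) + 3·10 = 61
w(7) = 61 - 3·(-29) + 3·(-20) = 88
w(8) = 88 - 3·61 + 3·(-29) = -182
w(9) = (-182) - 3·88 + 3·61 = -263
w(10) = (-263) - 3·(-182) + 3·88 = 547

547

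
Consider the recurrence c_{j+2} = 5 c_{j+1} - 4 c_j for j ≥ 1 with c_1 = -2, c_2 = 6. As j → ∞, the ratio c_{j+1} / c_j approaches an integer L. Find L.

The characteristic equation is r^2 - 5r + 4 = 0, which factors as (r - 4)(r - 1) = 0.
So the roots are 4 and 1. Since |4| > |1| and the coefficient of 4^j is non-zero, the ratio tends to 4.

4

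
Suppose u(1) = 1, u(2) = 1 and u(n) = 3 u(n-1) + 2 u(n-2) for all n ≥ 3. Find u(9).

u(3) = 3(1) + 2(1) = 5
u(4) = 3(5) + 2(1) = 17
u(5) = 3(17) + 2(5) = 61
u(6) = 3(61) + 2(17) = 217
u(7) = 3(217) + 2(61) = 773
u(8) = 3(773) + 2(217) = 2753
u(9) = 3(2753) + 2(773) = 9805

9805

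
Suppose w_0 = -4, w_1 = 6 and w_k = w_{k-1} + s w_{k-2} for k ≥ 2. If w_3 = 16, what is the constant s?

5

w_2 = 6 - 4s
w_3 = 6 + 2s
So 6 + 2s = 16, giving s = 5.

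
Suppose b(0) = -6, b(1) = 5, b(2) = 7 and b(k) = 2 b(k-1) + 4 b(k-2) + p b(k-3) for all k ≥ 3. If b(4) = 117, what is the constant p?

-3

b(3) = 34 - 6p
b(4) = 96 - 7p
So 96 - 7p = 117, giving p = -3.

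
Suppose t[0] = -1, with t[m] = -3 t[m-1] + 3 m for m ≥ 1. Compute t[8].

-10245

t[1] = -3*(-1) + 3 = 6
t[2] = -3*6 + 6 = -12
t[3] = -3*(-12) + 9 = 45
t[4] = -3*45 + 12 = -123
t[5] = -3*(-123) + 15 = 384
t[6] = -3*384 + 18 = -1134
t[7] = -3*(-1134) + 21 = 3423
t[8] = -3*3423 + 24 = -10245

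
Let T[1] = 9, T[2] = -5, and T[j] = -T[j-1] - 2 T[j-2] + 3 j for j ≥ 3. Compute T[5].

-3

T[3] = -(-5) - 2(9) + 9 = -4
T[4] = -(-4) - 2(-5) + 12 = 26
T[5] = -26 - 2(-4) + 15 = -3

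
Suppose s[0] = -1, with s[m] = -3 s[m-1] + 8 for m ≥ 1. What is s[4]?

-241

s[1] = -3*(-1) + 8 = 11
s[2] = -3*11 + 8 = -25
s[3] = -3*(-25) + 8 = 83
s[4] = -3*83 + 8 = -241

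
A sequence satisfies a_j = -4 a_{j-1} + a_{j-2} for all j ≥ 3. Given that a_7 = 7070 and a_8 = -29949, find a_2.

Rearranging, a_{j-2} = a_j + 4 a_{j-1}.
a_6 = -29949 + 4*7070 = -1669
a_5 = 7070 + 4*(-1669) = 394
a_4 = -1669 + 4*394 = -93
a_3 = 394 + 4*(-93) = 22
a_2 = -93 + 4*22 = -5

-5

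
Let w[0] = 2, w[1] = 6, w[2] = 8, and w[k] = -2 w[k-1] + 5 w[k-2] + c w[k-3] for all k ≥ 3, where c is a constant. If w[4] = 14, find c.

1

w[3] = 14 + 2c
w[4] = 12 + 2c
So 12 + 2c = 14, giving c = 1.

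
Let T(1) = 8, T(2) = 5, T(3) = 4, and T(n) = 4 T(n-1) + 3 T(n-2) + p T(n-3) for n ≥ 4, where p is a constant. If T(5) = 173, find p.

1

T(4) = 31 + 8p
T(5) = 136 + 37p
So 136 + 37p = 173, giving p = 1.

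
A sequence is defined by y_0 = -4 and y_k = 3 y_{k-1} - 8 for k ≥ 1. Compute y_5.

-1940

y_1 = 3*(-4) - 8 = -20
y_2 = 3*(-20) - 8 = -68
y_3 = 3*(-68) - 8 = -212
y_4 = 3*(-212) - 8 = -644
y_5 = 3*(-644) - 8 = -1940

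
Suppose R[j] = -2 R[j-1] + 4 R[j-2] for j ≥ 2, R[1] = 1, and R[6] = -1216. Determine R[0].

Let R[0] = z.
R[2] = -2 + 4z
R[3] = 8 - 8z
R[4] = -24 + 32z
R[5] = 80 - 96z
R[6] = -256 + 320z
So -256 + 320z = -1216, giving z = -3.

-3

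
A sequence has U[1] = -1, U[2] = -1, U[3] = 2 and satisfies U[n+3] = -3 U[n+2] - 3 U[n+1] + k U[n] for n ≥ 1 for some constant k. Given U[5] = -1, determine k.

-2

U[4] = -3 - k
U[5] = 3 + 2k
So 3 + 2k = -1, giving k = -2.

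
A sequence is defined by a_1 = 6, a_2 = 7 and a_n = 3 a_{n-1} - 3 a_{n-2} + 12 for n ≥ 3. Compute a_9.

a_3 = 3(7) - 3(6) + 12 = 15
a_4 = 3(15) - 3(7) + 12 = 36
a_5 = 3(36) - 3(15) + 12 = 75
a_6 = 3(75) - 3(36) + 12 = 129
a_7 = 3(129) - 3(75) + 12 = 174
a_8 = 3(174) - 3(129) + 12 = 147
a_9 = 3(147) - 3(174) + 12 = -69

-69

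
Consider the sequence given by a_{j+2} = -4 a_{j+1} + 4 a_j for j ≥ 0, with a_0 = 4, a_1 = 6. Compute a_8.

-140288

a_2 = -4*6 + 4*4 = -8
a_3 = -4*(-8) + 4*6 = 56
a_4 = -4*56 + 4*(-8) = -256
a_5 = -4*(-256) + 4*56 = 1248
a_6 = -4*1248 + 4*(-256) = -6016
a_7 = -4*(-6016) + 4*1248 = 29056
a_8 = -4*29056 + 4*(-6016) = -140288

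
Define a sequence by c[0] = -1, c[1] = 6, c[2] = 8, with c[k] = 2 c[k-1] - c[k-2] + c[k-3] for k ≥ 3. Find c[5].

c[3] = 2·8 - 6 + (-1) = 9
c[4] = 2·9 - 8 + 6 = 16
c[5] = 2·16 - 9 + 8 = 31

31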